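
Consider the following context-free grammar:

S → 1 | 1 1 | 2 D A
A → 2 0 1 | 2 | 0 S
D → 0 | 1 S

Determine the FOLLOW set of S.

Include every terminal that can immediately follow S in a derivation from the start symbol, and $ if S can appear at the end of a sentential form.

We compute FOLLOW(S) using the standard algorithm.
FOLLOW(S) starts with {$}.
FIRST(A) = {0, 2}
FIRST(D) = {0, 1}
FIRST(S) = {1, 2}
FOLLOW(A) = {$, 0, 2}
FOLLOW(D) = {0, 2}
FOLLOW(S) = {$, 0, 2}
Therefore, FOLLOW(S) = {$, 0, 2}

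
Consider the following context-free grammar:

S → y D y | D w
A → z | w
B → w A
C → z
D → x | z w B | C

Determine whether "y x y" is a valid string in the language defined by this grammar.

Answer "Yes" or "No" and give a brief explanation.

Yes - a valid derivation exists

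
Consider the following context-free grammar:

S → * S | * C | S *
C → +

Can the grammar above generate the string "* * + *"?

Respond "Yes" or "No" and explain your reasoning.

Yes - a valid derivation exists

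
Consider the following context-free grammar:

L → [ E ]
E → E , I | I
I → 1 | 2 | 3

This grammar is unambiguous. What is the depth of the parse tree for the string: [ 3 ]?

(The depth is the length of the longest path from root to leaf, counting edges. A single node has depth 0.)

3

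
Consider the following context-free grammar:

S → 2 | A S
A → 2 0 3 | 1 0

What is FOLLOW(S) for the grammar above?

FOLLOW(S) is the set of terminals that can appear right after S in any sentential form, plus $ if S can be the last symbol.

We compute FOLLOW(S) using the standard algorithm.
FOLLOW(S) starts with {$}.
FIRST(A) = {1, 2}
FIRST(S) = {1, 2}
FOLLOW(A) = {1, 2}
FOLLOW(S) = {$}
Therefore, FOLLOW(S) = {$}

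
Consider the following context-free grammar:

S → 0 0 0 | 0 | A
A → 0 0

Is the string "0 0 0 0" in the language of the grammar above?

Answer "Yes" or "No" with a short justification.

No - no valid derivation exists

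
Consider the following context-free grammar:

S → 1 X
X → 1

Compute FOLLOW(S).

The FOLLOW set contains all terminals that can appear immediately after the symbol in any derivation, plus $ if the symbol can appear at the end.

We compute FOLLOW(S) using the standard algorithm.
FOLLOW(S) starts with {$}.
FIRST(S) = {1}
FIRST(X) = {1}
FOLLOW(S) = {$}
FOLLOW(X) = {$}
Therefore, FOLLOW(S) = {$}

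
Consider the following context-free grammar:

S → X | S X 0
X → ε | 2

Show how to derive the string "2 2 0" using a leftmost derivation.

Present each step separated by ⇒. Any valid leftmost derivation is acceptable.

S ⇒ S X 0 ⇒ X X 0 ⇒ 2 X 0 ⇒ 2 2 0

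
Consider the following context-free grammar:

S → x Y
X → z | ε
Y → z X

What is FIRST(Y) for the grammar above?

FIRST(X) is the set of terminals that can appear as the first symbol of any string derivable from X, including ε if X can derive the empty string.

We compute FIRST(Y) using the standard algorithm.
FIRST(S) = {x}
FIRST(X) = {z, ε}
FIRST(Y) = {z}
Therefore, FIRST(Y) = {z}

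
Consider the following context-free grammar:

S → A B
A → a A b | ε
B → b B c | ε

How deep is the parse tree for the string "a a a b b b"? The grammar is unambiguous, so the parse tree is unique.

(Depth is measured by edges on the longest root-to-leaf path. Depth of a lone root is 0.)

5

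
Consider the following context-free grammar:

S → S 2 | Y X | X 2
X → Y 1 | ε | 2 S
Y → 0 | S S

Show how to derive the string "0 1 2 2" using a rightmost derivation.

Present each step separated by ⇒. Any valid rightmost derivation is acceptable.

S ⇒ S 2 ⇒ X 2 2 ⇒ Y 1 2 2 ⇒ 0 1 2 2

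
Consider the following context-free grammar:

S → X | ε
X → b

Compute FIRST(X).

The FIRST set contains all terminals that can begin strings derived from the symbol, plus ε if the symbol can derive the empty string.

We compute FIRST(X) using the standard algorithm.
FIRST(S) = {b, ε}
FIRST(X) = {b}
Therefore, FIRST(X) = {b}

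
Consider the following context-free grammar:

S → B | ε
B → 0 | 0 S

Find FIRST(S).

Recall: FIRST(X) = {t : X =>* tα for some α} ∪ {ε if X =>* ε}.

We compute FIRST(S) using the standard algorithm.
FIRST(B) = {0}
FIRST(S) = {0, ε}
Therefore, FIRST(S) = {0, ε}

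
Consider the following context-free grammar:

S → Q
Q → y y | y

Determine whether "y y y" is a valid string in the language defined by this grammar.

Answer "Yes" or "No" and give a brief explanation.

No - no valid derivation exists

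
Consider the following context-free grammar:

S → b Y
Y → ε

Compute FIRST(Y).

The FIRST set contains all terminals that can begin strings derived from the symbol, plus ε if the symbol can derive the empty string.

We compute FIRST(Y) using the standard algorithm.
FIRST(S) = {b}
FIRST(Y) = {ε}
Therefore, FIRST(Y) = {ε}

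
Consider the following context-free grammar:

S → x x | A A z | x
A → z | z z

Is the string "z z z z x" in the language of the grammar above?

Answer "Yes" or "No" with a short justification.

No - no valid derivation exists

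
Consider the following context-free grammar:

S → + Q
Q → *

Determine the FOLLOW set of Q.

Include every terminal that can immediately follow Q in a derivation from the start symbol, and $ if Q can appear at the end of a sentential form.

We compute FOLLOW(Q) using the standard algorithm.
FOLLOW(S) starts with {$}.
FIRST(Q) = {*}
FIRST(S) = {+}
FOLLOW(Q) = {$}
FOLLOW(S) = {$}
Therefore, FOLLOW(Q) = {$}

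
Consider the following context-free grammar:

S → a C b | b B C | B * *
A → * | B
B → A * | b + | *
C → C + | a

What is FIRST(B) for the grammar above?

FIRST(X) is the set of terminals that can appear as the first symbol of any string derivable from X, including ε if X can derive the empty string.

We compute FIRST(B) using the standard algorithm.
FIRST(A) = {*, b}
FIRST(B) = {*, b}
FIRST(C) = {a}
FIRST(S) = {*, a, b}
Therefore, FIRST(B) = {*, b}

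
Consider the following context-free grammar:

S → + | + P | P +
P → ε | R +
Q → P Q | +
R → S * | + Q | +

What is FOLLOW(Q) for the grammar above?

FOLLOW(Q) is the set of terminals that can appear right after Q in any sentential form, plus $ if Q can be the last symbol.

We compute FOLLOW(Q) using the standard algorithm.
FOLLOW(S) starts with {$}.
FIRST(P) = {+, ε}
FIRST(Q) = {+}
FIRST(R) = {+}
FIRST(S) = {+}
FOLLOW(P) = {$, *, +}
FOLLOW(Q) = {+}
FOLLOW(R) = {+}
FOLLOW(S) = {$, *}
Therefore, FOLLOW(Q) = {+}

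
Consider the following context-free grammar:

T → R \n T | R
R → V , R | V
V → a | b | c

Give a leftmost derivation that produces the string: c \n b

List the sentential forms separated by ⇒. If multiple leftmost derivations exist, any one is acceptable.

T ⇒ R \n T ⇒ V \n T ⇒ c \n T ⇒ c \n R ⇒ c \n V ⇒ c \n b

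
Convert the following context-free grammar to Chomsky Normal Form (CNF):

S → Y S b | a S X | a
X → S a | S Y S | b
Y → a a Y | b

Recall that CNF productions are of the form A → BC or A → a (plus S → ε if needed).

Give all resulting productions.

TB → b; TA → a; S → a; X → b; Y → b; S → Y X0; X0 → S TB; S → TA X1; X1 → S X; X → S TA; X → S X2; X2 → Y S; Y → TA X3; X3 → TA Y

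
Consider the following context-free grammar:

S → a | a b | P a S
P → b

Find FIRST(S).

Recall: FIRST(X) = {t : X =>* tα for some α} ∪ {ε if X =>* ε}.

We compute FIRST(S) using the standard algorithm.
FIRST(P) = {b}
FIRST(S) = {a, b}
Therefore, FIRST(S) = {a, b}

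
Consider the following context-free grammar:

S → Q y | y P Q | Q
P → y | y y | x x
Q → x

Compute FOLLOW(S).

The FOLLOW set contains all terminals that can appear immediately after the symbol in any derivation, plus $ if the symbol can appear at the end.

We compute FOLLOW(S) using the standard algorithm.
FOLLOW(S) starts with {$}.
FIRST(P) = {x, y}
FIRST(Q) = {x}
FIRST(S) = {x, y}
FOLLOW(P) = {x}
FOLLOW(Q) = {$, y}
FOLLOW(S) = {$}
Therefore, FOLLOW(S) = {$}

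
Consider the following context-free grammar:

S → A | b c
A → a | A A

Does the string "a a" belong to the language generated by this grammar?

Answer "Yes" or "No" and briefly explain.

Yes - a valid derivation exists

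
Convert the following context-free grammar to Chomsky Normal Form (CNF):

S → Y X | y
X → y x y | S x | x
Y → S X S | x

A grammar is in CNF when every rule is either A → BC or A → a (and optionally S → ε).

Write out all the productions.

S → y; TY → y; TX → x; X → x; Y → x; S → Y X; X → TY X0; X0 → TX TY; X → S TX; Y → S X1; X1 → X S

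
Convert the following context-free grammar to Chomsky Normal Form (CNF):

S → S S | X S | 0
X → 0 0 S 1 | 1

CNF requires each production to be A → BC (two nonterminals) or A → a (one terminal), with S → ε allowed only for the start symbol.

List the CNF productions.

S → 0; T0 → 0; T1 → 1; X → 1; S → S S; S → X S; X → T0 X0; X0 → T0 X1; X1 → S T1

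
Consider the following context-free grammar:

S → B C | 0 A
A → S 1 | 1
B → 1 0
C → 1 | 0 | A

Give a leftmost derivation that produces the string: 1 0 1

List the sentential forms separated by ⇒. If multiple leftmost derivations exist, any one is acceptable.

S ⇒ B C ⇒ 1 0 C ⇒ 1 0 A ⇒ 1 0 1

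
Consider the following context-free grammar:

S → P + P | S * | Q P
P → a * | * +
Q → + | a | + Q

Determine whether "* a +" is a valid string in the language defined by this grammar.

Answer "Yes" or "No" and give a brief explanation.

No - no valid derivation exists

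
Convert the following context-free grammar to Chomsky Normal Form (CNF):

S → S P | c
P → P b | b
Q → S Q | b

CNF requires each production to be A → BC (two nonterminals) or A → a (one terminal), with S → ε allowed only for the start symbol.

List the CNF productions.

S → c; TB → b; P → b; Q → b; S → S P; P → P TB; Q → S Q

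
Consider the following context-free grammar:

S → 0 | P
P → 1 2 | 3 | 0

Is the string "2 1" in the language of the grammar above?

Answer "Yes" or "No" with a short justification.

No - no valid derivation exists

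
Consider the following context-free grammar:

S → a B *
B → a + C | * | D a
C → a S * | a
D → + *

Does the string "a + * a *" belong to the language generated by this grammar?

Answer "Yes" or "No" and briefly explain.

Yes - a valid derivation exists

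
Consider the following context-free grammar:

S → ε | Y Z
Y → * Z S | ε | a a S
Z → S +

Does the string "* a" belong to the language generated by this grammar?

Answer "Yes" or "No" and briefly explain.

No - no valid derivation exists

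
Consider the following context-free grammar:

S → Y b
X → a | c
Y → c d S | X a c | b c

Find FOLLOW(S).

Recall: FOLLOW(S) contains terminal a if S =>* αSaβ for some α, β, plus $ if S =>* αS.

We compute FOLLOW(S) using the standard algorithm.
FOLLOW(S) starts with {$}.
FIRST(S) = {a, b, c}
FIRST(X) = {a, c}
FIRST(Y) = {a, b, c}
FOLLOW(S) = {$, b}
FOLLOW(X) = {a}
FOLLOW(Y) = {b}
Therefore, FOLLOW(S) = {$, b}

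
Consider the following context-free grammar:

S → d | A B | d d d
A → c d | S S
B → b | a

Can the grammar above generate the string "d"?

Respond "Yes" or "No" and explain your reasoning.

Yes - a valid derivation exists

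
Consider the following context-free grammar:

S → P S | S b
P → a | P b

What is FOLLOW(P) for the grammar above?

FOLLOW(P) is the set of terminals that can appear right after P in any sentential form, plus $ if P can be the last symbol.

We compute FOLLOW(P) using the standard algorithm.
FOLLOW(S) starts with {$}.
FIRST(P) = {a}
FIRST(S) = {a}
FOLLOW(P) = {a, b}
FOLLOW(S) = {$, b}
Therefore, FOLLOW(P) = {a, b}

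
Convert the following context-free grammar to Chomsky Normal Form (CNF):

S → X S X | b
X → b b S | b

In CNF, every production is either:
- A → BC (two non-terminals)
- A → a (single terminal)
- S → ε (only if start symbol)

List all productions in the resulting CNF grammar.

S → b; TB → b; X → b; S → X X0; X0 → S X; X → TB X1; X1 → TB S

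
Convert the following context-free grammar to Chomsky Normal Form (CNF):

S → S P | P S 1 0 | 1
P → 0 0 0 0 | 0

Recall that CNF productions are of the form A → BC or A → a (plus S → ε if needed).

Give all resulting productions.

T1 → 1; T0 → 0; S → 1; P → 0; S → S P; S → P X0; X0 → S X1; X1 → T1 T0; P → T0 X2; X2 → T0 X3; X3 → T0 T0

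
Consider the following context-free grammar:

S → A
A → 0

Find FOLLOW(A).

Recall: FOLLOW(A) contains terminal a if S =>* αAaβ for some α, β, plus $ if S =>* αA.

We compute FOLLOW(A) using the standard algorithm.
FOLLOW(S) starts with {$}.
FIRST(A) = {0}
FIRST(S) = {0}
FOLLOW(A) = {$}
FOLLOW(S) = {$}
Therefore, FOLLOW(A) = {$}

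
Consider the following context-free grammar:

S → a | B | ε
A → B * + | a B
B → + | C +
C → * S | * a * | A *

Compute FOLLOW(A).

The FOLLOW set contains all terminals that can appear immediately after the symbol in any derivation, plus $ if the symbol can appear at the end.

We compute FOLLOW(A) using the standard algorithm.
FOLLOW(S) starts with {$}.
FIRST(A) = {*, +, a}
FIRST(B) = {*, +, a}
FIRST(C) = {*, +, a}
FIRST(S) = {*, +, a, ε}
FOLLOW(A) = {*}
FOLLOW(B) = {$, *, +}
FOLLOW(C) = {+}
FOLLOW(S) = {$, +}
Therefore, FOLLOW(A) = {*}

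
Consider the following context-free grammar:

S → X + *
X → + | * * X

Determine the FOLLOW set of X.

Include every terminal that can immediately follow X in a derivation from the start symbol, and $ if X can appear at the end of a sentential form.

We compute FOLLOW(X) using the standard algorithm.
FOLLOW(S) starts with {$}.
FIRST(S) = {*, +}
FIRST(X) = {*, +}
FOLLOW(S) = {$}
FOLLOW(X) = {+}
Therefore, FOLLOW(X) = {+}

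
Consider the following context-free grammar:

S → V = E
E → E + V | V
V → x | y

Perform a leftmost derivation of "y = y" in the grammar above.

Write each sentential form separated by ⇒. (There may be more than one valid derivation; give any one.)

S ⇒ V = E ⇒ y = E ⇒ y = V ⇒ y = y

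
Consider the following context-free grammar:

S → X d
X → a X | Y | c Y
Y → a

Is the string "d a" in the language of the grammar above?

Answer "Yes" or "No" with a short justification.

No - no valid derivation exists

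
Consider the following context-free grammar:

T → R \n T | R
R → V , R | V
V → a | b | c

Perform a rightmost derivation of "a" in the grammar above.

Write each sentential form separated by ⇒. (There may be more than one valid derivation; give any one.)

T ⇒ R ⇒ V ⇒ a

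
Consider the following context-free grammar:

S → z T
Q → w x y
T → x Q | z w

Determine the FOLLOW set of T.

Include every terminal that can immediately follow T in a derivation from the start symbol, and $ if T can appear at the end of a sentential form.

We compute FOLLOW(T) using the standard algorithm.
FOLLOW(S) starts with {$}.
FIRST(Q) = {w}
FIRST(S) = {z}
FIRST(T) = {x, z}
FOLLOW(Q) = {$}
FOLLOW(S) = {$}
FOLLOW(T) = {$}
Therefore, FOLLOW(T) = {$}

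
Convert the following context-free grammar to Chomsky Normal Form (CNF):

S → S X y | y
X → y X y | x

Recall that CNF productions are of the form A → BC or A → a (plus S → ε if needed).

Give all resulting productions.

TY → y; S → y; X → x; S → S X0; X0 → X TY; X → TY X1; X1 → X TY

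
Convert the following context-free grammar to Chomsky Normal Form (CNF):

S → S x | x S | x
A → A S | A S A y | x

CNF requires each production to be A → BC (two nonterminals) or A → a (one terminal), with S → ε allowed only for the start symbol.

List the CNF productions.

TX → x; S → x; TY → y; A → x; S → S TX; S → TX S; A → A S; A → A X0; X0 → S X1; X1 → A TY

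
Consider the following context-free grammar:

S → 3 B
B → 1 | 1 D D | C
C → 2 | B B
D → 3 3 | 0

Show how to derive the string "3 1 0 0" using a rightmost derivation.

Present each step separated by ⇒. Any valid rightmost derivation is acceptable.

S ⇒ 3 B ⇒ 3 1 D D ⇒ 3 1 D 0 ⇒ 3 1 0 0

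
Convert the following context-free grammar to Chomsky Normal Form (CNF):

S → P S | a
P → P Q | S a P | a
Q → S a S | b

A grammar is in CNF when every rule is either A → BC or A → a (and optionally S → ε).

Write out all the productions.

S → a; TA → a; P → a; Q → b; S → P S; P → P Q; P → S X0; X0 → TA P; Q → S X1; X1 → TA S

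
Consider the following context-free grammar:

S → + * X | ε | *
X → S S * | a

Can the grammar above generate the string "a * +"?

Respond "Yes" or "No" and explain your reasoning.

No - no valid derivation exists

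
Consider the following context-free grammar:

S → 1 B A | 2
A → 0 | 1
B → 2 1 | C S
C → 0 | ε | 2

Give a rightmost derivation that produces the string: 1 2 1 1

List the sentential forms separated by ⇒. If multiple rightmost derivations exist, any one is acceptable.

S ⇒ 1 B A ⇒ 1 B 1 ⇒ 1 2 1 1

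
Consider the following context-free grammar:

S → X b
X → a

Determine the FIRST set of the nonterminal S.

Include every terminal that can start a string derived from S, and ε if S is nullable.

We compute FIRST(S) using the standard algorithm.
FIRST(S) = {a}
FIRST(X) = {a}
Therefore, FIRST(S) = {a}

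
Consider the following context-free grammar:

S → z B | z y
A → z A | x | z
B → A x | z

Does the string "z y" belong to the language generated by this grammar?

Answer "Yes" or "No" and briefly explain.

Yes - a valid derivation exists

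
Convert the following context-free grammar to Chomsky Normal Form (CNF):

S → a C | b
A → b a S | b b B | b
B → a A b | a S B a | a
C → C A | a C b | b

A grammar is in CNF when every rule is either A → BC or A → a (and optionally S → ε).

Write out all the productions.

TA → a; S → b; TB → b; A → b; B → a; C → b; S → TA C; A → TB X0; X0 → TA S; A → TB X1; X1 → TB B; B → TA X2; X2 → A TB; B → TA X3; X3 → S X4; X4 → B TA; C → C A; C → TA X5; X5 → C TB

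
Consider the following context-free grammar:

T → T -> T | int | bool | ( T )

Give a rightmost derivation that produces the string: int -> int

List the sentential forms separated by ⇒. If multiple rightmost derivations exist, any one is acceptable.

T ⇒ T -> T ⇒ T -> int ⇒ int -> int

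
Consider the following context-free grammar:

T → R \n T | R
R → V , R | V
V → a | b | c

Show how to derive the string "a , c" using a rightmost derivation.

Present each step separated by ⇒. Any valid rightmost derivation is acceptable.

T ⇒ R ⇒ V , R ⇒ V , V ⇒ V , c ⇒ a , c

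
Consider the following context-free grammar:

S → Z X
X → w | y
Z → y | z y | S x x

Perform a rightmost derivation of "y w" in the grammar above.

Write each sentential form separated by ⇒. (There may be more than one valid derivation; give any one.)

S ⇒ Z X ⇒ Z w ⇒ y w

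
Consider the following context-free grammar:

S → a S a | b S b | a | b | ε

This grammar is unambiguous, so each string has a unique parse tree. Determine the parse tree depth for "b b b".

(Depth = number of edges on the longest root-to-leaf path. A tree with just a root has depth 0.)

2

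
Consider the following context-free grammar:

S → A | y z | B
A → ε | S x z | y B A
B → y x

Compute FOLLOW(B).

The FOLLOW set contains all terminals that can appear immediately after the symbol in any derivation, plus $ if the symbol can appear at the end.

We compute FOLLOW(B) using the standard algorithm.
FOLLOW(S) starts with {$}.
FIRST(A) = {x, y, ε}
FIRST(B) = {y}
FIRST(S) = {x, y, ε}
FOLLOW(A) = {$, x}
FOLLOW(B) = {$, x, y}
FOLLOW(S) = {$, x}
Therefore, FOLLOW(B) = {$, x, y}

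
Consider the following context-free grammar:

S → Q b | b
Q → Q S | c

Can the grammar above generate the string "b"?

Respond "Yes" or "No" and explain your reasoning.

Yes - a valid derivation exists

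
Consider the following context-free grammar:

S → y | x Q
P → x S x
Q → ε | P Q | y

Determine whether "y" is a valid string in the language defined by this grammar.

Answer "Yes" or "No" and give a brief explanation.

Yes - a valid derivation exists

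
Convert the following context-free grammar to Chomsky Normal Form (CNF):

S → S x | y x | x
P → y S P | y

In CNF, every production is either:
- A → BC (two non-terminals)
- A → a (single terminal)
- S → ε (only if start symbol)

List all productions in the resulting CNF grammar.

TX → x; TY → y; S → x; P → y; S → S TX; S → TY TX; P → TY X0; X0 → S P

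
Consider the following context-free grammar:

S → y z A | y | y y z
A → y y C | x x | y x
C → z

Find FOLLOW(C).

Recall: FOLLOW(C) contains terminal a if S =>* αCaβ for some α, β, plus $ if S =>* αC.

We compute FOLLOW(C) using the standard algorithm.
FOLLOW(S) starts with {$}.
FIRST(A) = {x, y}
FIRST(C) = {z}
FIRST(S) = {y}
FOLLOW(A) = {$}
FOLLOW(C) = {$}
FOLLOW(S) = {$}
Therefore, FOLLOW(C) = {$}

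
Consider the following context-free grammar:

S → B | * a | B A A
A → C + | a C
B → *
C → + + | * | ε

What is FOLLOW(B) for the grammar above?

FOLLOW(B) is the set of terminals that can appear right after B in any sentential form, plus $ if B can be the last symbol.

We compute FOLLOW(B) using the standard algorithm.
FOLLOW(S) starts with {$}.
FIRST(A) = {*, +, a}
FIRST(B) = {*}
FIRST(C) = {*, +, ε}
FIRST(S) = {*}
FOLLOW(A) = {$, *, +, a}
FOLLOW(B) = {$, *, +, a}
FOLLOW(C) = {$, *, +, a}
FOLLOW(S) = {$}
Therefore, FOLLOW(B) = {$, *, +, a}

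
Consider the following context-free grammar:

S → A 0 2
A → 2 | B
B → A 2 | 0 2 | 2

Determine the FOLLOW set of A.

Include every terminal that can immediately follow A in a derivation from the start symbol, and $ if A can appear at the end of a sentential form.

We compute FOLLOW(A) using the standard algorithm.
FOLLOW(S) starts with {$}.
FIRST(A) = {0, 2}
FIRST(B) = {0, 2}
FIRST(S) = {0, 2}
FOLLOW(A) = {0, 2}
FOLLOW(B) = {0, 2}
FOLLOW(S) = {$}
Therefore, FOLLOW(A) = {0, 2}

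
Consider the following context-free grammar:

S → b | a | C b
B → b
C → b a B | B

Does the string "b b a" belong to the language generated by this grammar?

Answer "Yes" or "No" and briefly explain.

No - no valid derivation exists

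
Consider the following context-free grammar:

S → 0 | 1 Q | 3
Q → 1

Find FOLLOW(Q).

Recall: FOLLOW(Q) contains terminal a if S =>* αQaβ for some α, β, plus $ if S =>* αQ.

We compute FOLLOW(Q) using the standard algorithm.
FOLLOW(S) starts with {$}.
FIRST(Q) = {1}
FIRST(S) = {0, 1, 3}
FOLLOW(Q) = {$}
FOLLOW(S) = {$}
Therefore, FOLLOW(Q) = {$}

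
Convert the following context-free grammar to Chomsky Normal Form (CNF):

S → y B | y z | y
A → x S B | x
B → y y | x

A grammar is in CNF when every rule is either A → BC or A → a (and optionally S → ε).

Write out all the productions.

TY → y; TZ → z; S → y; TX → x; A → x; B → x; S → TY B; S → TY TZ; A → TX X0; X0 → S B; B → TY TY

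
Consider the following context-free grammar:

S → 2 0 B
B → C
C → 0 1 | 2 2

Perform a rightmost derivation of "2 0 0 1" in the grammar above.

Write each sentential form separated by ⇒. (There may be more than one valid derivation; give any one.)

S ⇒ 2 0 B ⇒ 2 0 C ⇒ 2 0 0 1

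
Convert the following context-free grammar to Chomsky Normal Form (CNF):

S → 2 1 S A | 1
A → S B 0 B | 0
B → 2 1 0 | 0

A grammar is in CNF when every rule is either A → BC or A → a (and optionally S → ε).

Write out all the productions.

T2 → 2; T1 → 1; S → 1; T0 → 0; A → 0; B → 0; S → T2 X0; X0 → T1 X1; X1 → S A; A → S X2; X2 → B X3; X3 → T0 B; B → T2 X4; X4 → T1 T0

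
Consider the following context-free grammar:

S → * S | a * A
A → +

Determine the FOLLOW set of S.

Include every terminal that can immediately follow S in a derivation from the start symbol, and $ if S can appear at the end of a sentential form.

We compute FOLLOW(S) using the standard algorithm.
FOLLOW(S) starts with {$}.
FIRST(A) = {+}
FIRST(S) = {*, a}
FOLLOW(A) = {$}
FOLLOW(S) = {$}
Therefore, FOLLOW(S) = {$}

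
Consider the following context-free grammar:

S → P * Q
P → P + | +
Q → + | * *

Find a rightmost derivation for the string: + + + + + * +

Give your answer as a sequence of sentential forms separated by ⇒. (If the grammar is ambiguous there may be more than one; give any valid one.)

S ⇒ P * Q ⇒ P * + ⇒ P + * + ⇒ P + + * + ⇒ P + + + * + ⇒ P + + + + * + ⇒ + + + + + * +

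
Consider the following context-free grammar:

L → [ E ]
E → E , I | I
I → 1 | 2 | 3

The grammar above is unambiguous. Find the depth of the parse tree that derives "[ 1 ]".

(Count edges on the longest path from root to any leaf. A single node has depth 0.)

3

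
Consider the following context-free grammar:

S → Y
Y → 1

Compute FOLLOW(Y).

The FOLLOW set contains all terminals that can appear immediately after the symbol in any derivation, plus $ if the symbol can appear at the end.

We compute FOLLOW(Y) using the standard algorithm.
FOLLOW(S) starts with {$}.
FIRST(S) = {1}
FIRST(Y) = {1}
FOLLOW(S) = {$}
FOLLOW(Y) = {$}
Therefore, FOLLOW(Y) = {$}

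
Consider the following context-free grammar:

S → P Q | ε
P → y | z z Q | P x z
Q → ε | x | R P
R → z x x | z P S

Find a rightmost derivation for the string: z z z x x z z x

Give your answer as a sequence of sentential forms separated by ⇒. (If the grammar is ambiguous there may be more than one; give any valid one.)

S ⇒ P Q ⇒ P ⇒ z z Q ⇒ z z R P ⇒ z z R z z Q ⇒ z z R z z x ⇒ z z z x x z z x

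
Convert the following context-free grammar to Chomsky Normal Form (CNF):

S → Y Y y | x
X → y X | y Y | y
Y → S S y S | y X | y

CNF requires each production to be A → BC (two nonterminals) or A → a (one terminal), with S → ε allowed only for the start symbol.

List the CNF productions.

TY → y; S → x; X → y; Y → y; S → Y X0; X0 → Y TY; X → TY X; X → TY Y; Y → S X1; X1 → S X2; X2 → TY S; Y → TY X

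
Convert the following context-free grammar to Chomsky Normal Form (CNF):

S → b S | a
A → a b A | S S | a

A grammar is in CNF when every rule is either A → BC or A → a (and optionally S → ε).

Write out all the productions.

TB → b; S → a; TA → a; A → a; S → TB S; A → TA X0; X0 → TB A; A → S S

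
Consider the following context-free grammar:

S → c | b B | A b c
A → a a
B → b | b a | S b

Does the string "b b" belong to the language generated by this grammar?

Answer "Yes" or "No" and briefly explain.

Yes - a valid derivation exists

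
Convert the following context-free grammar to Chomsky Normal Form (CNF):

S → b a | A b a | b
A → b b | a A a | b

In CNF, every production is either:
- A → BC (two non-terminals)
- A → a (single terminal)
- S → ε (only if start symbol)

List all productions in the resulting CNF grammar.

TB → b; TA → a; S → b; A → b; S → TB TA; S → A X0; X0 → TB TA; A → TB TB; A → TA X1; X1 → A TA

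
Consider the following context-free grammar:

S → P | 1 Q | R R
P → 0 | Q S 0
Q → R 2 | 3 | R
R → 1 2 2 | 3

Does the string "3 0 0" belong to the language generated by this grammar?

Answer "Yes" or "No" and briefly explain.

Yes - a valid derivation exists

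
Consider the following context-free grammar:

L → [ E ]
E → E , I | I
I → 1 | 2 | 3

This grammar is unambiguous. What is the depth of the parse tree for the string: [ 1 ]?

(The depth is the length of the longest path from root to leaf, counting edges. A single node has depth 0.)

3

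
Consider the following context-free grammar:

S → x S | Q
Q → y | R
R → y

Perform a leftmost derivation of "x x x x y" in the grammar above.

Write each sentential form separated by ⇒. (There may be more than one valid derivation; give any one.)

S ⇒ x S ⇒ x x S ⇒ x x x S ⇒ x x x x S ⇒ x x x x Q ⇒ x x x x y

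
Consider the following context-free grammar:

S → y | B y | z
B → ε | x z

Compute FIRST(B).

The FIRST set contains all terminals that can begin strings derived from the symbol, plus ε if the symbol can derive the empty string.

We compute FIRST(B) using the standard algorithm.
FIRST(B) = {x, ε}
FIRST(S) = {x, y, z}
Therefore, FIRST(B) = {x, ε}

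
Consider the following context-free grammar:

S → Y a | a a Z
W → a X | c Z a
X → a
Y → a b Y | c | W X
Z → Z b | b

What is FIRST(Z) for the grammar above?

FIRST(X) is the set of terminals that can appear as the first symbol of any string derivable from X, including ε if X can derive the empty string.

We compute FIRST(Z) using the standard algorithm.
FIRST(S) = {a, c}
FIRST(W) = {a, c}
FIRST(X) = {a}
FIRST(Y) = {a, c}
FIRST(Z) = {b}
Therefore, FIRST(Z) = {b}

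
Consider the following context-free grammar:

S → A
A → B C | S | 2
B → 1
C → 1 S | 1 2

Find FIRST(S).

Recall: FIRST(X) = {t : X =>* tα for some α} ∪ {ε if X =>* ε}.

We compute FIRST(S) using the standard algorithm.
FIRST(A) = {1, 2}
FIRST(B) = {1}
FIRST(C) = {1}
FIRST(S) = {1, 2}
Therefore, FIRST(S) = {1, 2}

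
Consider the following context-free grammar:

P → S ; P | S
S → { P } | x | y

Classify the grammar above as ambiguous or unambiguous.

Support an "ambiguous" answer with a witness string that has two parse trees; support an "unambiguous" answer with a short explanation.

Unambiguous - every string in the language has a unique parse tree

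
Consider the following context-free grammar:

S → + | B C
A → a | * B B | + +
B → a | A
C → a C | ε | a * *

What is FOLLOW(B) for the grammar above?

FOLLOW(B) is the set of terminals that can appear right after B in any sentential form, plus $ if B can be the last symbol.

We compute FOLLOW(B) using the standard algorithm.
FOLLOW(S) starts with {$}.
FIRST(A) = {*, +, a}
FIRST(B) = {*, +, a}
FIRST(C) = {a, ε}
FIRST(S) = {*, +, a}
FOLLOW(A) = {$, *, +, a}
FOLLOW(B) = {$, *, +, a}
FOLLOW(C) = {$}
FOLLOW(S) = {$}
Therefore, FOLLOW(B) = {$, *, +, a}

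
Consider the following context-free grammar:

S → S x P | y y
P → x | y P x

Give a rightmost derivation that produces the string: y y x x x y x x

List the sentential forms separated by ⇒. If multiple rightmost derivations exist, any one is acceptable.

S ⇒ S x P ⇒ S x y P x ⇒ S x y x x ⇒ S x P x y x x ⇒ S x x x y x x ⇒ y y x x x y x x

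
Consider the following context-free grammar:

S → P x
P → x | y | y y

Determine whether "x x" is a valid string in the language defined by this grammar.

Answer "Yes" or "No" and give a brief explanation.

Yes - a valid derivation exists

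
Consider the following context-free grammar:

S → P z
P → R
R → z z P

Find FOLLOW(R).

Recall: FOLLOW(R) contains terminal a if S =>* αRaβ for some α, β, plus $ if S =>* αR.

We compute FOLLOW(R) using the standard algorithm.
FOLLOW(S) starts with {$}.
FIRST(P) = {z}
FIRST(R) = {z}
FIRST(S) = {z}
FOLLOW(P) = {z}
FOLLOW(R) = {z}
FOLLOW(S) = {$}
Therefore, FOLLOW(R) = {z}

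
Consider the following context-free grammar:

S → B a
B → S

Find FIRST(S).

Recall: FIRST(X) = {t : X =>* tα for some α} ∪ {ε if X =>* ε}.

We compute FIRST(S) using the standard algorithm.
FIRST(B) = {}
FIRST(S) = {}
Therefore, FIRST(S) = {}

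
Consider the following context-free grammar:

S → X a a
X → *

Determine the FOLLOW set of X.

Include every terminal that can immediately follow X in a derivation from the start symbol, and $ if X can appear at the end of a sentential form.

We compute FOLLOW(X) using the standard algorithm.
FOLLOW(S) starts with {$}.
FIRST(S) = {*}
FIRST(X) = {*}
FOLLOW(S) = {$}
FOLLOW(X) = {a}
Therefore, FOLLOW(X) = {a}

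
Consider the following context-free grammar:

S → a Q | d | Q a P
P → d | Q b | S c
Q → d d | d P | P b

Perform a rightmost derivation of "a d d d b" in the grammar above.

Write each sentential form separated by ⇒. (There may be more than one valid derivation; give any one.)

S ⇒ a Q ⇒ a d P ⇒ a d Q b ⇒ a d d d b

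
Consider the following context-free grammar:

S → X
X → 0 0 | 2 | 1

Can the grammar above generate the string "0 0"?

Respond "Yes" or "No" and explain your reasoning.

Yes - a valid derivation exists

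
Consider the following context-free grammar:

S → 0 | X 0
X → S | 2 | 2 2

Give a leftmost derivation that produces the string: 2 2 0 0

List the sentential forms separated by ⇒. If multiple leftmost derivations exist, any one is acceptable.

S ⇒ X 0 ⇒ S 0 ⇒ X 0 0 ⇒ 2 2 0 0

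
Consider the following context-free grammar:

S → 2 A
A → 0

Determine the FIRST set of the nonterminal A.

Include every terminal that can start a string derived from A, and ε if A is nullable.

We compute FIRST(A) using the standard algorithm.
FIRST(A) = {0}
FIRST(S) = {2}
Therefore, FIRST(A) = {0}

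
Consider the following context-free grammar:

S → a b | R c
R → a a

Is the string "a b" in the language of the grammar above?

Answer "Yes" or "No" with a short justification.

Yes - a valid derivation exists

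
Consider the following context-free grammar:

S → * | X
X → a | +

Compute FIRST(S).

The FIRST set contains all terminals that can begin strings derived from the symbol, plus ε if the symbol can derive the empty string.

We compute FIRST(S) using the standard algorithm.
FIRST(S) = {*, +, a}
FIRST(X) = {+, a}
Therefore, FIRST(S) = {*, +, a}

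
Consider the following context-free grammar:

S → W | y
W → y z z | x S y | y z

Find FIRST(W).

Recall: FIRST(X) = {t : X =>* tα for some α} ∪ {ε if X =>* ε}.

We compute FIRST(W) using the standard algorithm.
FIRST(S) = {x, y}
FIRST(W) = {x, y}
Therefore, FIRST(W) = {x, y}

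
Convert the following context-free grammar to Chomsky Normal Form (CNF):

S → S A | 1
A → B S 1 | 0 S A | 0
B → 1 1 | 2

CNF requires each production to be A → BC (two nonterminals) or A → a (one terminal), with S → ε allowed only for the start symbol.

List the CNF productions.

S → 1; T1 → 1; T0 → 0; A → 0; B → 2; S → S A; A → B X0; X0 → S T1; A → T0 X1; X1 → S A; B → T1 T1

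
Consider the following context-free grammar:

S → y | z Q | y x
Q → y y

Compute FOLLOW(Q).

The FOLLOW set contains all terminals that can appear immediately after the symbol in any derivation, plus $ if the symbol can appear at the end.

We compute FOLLOW(Q) using the standard algorithm.
FOLLOW(S) starts with {$}.
FIRST(Q) = {y}
FIRST(S) = {y, z}
FOLLOW(Q) = {$}
FOLLOW(S) = {$}
Therefore, FOLLOW(Q) = {$}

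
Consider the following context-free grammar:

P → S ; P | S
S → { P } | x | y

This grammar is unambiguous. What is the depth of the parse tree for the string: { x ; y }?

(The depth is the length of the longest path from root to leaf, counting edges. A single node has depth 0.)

5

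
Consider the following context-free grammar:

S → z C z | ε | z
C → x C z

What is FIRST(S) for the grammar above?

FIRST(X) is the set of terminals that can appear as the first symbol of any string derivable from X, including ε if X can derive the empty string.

We compute FIRST(S) using the standard algorithm.
FIRST(C) = {x}
FIRST(S) = {z, ε}
Therefore, FIRST(S) = {z, ε}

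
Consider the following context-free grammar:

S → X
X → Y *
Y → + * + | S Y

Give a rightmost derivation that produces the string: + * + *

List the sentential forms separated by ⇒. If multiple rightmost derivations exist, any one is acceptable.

S ⇒ X ⇒ Y * ⇒ + * + *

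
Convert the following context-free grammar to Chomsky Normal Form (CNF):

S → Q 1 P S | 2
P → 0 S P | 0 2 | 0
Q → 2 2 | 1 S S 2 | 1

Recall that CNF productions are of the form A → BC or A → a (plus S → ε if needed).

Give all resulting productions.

T1 → 1; S → 2; T0 → 0; T2 → 2; P → 0; Q → 1; S → Q X0; X0 → T1 X1; X1 → P S; P → T0 X2; X2 → S P; P → T0 T2; Q → T2 T2; Q → T1 X3; X3 → S X4; X4 → S T2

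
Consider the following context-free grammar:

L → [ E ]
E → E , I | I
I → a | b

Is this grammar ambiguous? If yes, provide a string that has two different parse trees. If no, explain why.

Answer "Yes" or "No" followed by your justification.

No - the grammar is unambiguous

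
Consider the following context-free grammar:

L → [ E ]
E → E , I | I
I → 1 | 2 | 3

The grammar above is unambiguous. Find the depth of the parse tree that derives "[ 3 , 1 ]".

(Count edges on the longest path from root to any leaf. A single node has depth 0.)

4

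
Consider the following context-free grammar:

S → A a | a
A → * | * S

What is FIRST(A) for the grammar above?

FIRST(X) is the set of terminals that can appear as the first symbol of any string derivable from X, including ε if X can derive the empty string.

We compute FIRST(A) using the standard algorithm.
FIRST(A) = {*}
FIRST(S) = {*, a}
Therefore, FIRST(A) = {*}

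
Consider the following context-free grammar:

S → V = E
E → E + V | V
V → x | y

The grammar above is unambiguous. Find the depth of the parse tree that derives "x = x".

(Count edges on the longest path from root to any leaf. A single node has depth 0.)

3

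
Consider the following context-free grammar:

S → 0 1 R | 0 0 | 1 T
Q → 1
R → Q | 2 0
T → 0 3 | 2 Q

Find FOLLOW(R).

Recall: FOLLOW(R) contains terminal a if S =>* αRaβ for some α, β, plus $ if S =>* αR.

We compute FOLLOW(R) using the standard algorithm.
FOLLOW(S) starts with {$}.
FIRST(Q) = {1}
FIRST(R) = {1, 2}
FIRST(S) = {0, 1}
FIRST(T) = {0, 2}
FOLLOW(Q) = {$}
FOLLOW(R) = {$}
FOLLOW(S) = {$}
FOLLOW(T) = {$}
Therefore, FOLLOW(R) = {$}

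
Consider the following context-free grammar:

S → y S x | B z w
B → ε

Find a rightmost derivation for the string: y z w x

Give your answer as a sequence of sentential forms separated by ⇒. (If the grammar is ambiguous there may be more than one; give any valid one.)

S ⇒ y S x ⇒ y B z w x ⇒ y z w x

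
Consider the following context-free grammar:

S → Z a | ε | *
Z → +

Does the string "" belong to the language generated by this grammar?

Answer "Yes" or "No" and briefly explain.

Yes - a valid derivation exists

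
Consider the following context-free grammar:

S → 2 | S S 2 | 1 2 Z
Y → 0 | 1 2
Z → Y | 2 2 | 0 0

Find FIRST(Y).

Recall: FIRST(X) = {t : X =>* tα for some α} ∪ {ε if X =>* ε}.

We compute FIRST(Y) using the standard algorithm.
FIRST(S) = {1, 2}
FIRST(Y) = {0, 1}
FIRST(Z) = {0, 1, 2}
Therefore, FIRST(Y) = {0, 1}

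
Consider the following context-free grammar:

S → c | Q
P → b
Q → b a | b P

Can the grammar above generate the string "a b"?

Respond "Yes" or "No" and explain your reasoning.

No - no valid derivation exists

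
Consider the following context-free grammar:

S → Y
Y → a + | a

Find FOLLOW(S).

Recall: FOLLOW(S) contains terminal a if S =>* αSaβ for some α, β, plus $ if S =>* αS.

We compute FOLLOW(S) using the standard algorithm.
FOLLOW(S) starts with {$}.
FIRST(S) = {a}
FIRST(Y) = {a}
FOLLOW(S) = {$}
FOLLOW(Y) = {$}
Therefore, FOLLOW(S) = {$}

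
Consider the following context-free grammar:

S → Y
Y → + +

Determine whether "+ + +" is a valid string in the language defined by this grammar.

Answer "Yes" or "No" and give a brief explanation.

No - no valid derivation exists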